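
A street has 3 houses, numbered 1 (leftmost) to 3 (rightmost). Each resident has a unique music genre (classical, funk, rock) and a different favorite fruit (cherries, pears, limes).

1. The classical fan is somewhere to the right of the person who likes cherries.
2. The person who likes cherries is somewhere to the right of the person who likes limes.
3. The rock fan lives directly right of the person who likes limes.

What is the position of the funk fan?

From clue 2, the person who likes cherries must be in house 2.
From clue 2, the person who likes limes must be in house 1.
Clue 3 places the rock fan in house 2.
House 1's music genre must be funk (nothing else left).
The only music genre still possible for house 3 is classical.
House 3 favorite fruit: only pears fits.
So: house 1 = funk/limes, house 2 = rock/cherries, house 3 = classical/pears.

1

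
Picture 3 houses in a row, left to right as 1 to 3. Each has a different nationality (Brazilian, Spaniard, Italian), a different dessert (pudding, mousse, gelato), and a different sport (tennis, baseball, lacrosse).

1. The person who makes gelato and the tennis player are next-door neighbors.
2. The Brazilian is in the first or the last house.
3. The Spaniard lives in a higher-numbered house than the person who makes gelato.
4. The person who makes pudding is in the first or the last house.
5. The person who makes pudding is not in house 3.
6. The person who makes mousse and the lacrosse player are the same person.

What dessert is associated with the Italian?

gelato

Clue 5: the person who makes pudding is in house 1.
House 2's dessert must be gelato (nothing else left).
House 3 dessert: only mousse fits.
Clue 3 places the Spaniard in house 3.
The lacrosse player is in house 3 (clue 6).
House 2 nationality: only Italian fits.
So house 2 gets baseball for sport.
House 1's nationality must be Brazilian (nothing else left).
House 1 sport: only tennis fits.
So: house 1 = Brazilian/pudding/tennis, house 2 = Italian/gelato/baseball, house 3 = Spaniard/mousse/lacrosse.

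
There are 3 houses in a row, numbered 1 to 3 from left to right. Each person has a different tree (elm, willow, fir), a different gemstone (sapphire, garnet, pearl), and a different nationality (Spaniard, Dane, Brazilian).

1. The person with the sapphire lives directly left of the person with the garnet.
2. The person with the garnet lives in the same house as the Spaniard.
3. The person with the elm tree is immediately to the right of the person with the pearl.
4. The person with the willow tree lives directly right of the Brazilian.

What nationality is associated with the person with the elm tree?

House 1 tree: only fir fits.
So house 3 gets garnet for gemstone.
Clue 1 places the person with the sapphire in house 2.
Clue 2 places the Spaniard in house 3.
House 1 gemstone: only pearl fits.
The person with the elm tree is in house 2 (clue 3).
House 3 tree: only willow fits.
Clue 4 places the Brazilian in house 2.
House 1 nationality: only Dane fits.
So: house 1 = fir/pearl/Dane, house 2 = elm/sapphire/Brazilian, house 3 = willow/garnet/Spaniard.

Brazilian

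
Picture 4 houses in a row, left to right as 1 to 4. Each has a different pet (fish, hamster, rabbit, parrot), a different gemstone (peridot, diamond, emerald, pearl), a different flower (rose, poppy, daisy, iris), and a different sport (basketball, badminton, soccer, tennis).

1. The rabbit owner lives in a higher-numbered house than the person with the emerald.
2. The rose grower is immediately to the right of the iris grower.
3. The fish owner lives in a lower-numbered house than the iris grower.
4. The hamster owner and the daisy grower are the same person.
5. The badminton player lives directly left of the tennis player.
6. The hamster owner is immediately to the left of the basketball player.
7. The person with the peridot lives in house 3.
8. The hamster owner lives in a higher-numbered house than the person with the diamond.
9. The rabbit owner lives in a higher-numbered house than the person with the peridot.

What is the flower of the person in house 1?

poppy

From clue 7, the person with the peridot must be in house 3.
Clue 9 places the rabbit owner in house 4.
The only gemstone still possible for house 4 is pearl.
That leaves poppy as the flower for house 1.
The only flower still possible for house 4 is rose.
From clue 2, the iris grower must be in house 3.
That leaves daisy as the flower for house 2.
Clue 4 places the hamster owner in house 2.
By clue 6, the basketball player is in house 3.
The person with the diamond is in house 1 (clue 8).
House 3's pet must be parrot (nothing else left).
That leaves emerald as the gemstone for house 2.
By clue 5, the badminton player is in house 1.
From clue 5, the tennis player must be in house 2.
So house 1 gets fish for pet.
That leaves soccer as the sport for house 4.
So: house 1 = fish/diamond/poppy/badminton, house 2 = hamster/emerald/daisy/tennis, house 3 = parrot/peridot/iris/basketball, house 4 = rabbit/pearl/rose/soccer.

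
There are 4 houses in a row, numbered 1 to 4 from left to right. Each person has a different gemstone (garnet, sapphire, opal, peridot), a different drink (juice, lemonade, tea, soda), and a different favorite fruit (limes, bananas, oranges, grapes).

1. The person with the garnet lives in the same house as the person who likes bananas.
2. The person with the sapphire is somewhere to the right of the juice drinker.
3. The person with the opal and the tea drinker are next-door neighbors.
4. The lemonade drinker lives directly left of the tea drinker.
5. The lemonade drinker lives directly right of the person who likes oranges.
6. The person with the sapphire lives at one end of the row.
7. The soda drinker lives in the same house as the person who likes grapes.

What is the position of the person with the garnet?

3

Clue 6 places the person with the sapphire in house 4.
The person with the opal is narrowed to house 2 or 3; consider each.
Placing it in house 3 leads to a contradiction, so it's in house 2.
The tea drinker is in house 3 (clue 3).
Clue 4 places the lemonade drinker in house 2.
From clue 5, the person who likes oranges must be in house 1.
House 4's drink must be soda (nothing else left).
By clue 1, the person with the garnet is in house 3.
Clue 1 places the person who likes bananas in house 3.
The person who likes grapes is in house 4 (clue 7).
House 1 gemstone: only peridot fits.
So house 1 gets juice for drink.
So house 2 gets limes for favorite fruit.
So: house 1 = peridot/juice/oranges, house 2 = opal/lemonade/limes, house 3 = garnet/tea/bananas, house 4 = sapphire/soda/grapes.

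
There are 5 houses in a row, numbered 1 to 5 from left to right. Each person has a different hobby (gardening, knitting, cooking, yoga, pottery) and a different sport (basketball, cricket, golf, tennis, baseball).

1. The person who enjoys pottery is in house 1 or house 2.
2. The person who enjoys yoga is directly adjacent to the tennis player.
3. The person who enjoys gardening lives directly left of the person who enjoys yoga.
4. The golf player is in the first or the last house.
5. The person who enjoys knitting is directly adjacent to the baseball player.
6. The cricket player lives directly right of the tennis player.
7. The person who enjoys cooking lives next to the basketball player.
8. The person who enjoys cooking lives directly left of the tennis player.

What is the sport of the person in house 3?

The person who enjoys pottery is narrowed to house 1 or 2; consider each.
Placing it in house 2 leads to a contradiction, so it's in house 1.
The person who enjoys cooking is narrowed to house 2 or 3; consider each.
Placing it in house 2 leads to a contradiction, so it's in house 3.
From clue 8, the tennis player must be in house 4.
The only sport still possible for house 3 is baseball.
By clue 2, the person who enjoys yoga is in house 5.
Clue 3: the person who enjoys gardening is in house 4.
The only hobby still possible for house 2 is knitting.
House 1's sport must be golf (nothing else left).
So house 2 gets basketball for sport.
That leaves cricket as the sport for house 5.
So: house 1 = pottery/golf, house 2 = knitting/basketball, house 3 = cooking/baseball, house 4 = gardening/tennis, house 5 = yoga/cricket.

baseball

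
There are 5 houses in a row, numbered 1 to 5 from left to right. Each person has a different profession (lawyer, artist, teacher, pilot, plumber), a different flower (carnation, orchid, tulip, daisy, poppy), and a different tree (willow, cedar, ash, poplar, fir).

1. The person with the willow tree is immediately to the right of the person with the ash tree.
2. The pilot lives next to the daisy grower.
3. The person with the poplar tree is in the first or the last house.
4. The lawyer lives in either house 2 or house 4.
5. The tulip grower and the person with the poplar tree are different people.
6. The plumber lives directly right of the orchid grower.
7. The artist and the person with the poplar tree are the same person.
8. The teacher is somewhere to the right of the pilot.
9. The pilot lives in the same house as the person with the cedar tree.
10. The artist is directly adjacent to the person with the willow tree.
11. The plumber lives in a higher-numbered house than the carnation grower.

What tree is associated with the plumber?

The artist is narrowed to house 1 or 5; consider each.
Placing it in house 1 leads to a contradiction, so it's in house 5.
Clue 7: the person with the poplar tree is in house 5.
Clue 10 places the person with the willow tree in house 4.
The only profession still possible for house 1 is pilot.
By clue 1, the person with the ash tree is in house 3.
By clue 2, the daisy grower is in house 2.
By clue 9, the person with the cedar tree is in house 1.
So house 5 gets poppy for flower.
That leaves fir as the tree for house 2.
House 3's profession must be teacher (nothing else left).
The only flower still possible for house 4 is tulip.
The lawyer is narrowed to house 2 or 4; consider each.
Placing it in house 4 leads to a contradiction, so it's in house 2.
House 4 profession: only plumber fits.
From clue 6, the orchid grower must be in house 3.
House 1 flower: only carnation fits.
So: house 1 = pilot/carnation/cedar, house 2 = lawyer/daisy/fir, house 3 = teacher/orchid/ash, house 4 = plumber/tulip/willow, house 5 = artist/poppy/poplar.

willow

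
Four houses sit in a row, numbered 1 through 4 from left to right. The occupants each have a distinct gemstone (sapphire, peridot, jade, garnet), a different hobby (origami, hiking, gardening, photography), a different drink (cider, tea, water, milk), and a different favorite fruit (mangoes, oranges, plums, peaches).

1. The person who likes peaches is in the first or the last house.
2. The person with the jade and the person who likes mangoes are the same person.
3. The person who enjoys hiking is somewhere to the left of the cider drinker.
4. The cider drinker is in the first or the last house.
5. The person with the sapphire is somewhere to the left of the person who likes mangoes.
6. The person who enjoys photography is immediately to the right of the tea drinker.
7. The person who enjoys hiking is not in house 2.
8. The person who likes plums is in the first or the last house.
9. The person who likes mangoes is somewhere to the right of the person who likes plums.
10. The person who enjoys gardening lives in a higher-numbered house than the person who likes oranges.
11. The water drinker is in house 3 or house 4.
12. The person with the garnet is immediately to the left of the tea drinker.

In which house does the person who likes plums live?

1

Clue 4: the cider drinker is in house 4.
By clue 9, the person who likes plums is in house 1.
That leaves milk as the drink for house 1.
That leaves tea as the drink for house 2.
House 3's drink must be water (nothing else left).
House 4 favorite fruit: only peaches fits.
Clue 6: the person who enjoys photography is in house 3.
Clue 12 places the person with the garnet in house 1.
House 4's gemstone must be peridot (nothing else left).
That leaves origami as the hobby for house 2.
House 4's hobby must be gardening (nothing else left).
From clue 5, the person who likes mangoes must be in house 3.
The only gemstone still possible for house 2 is sapphire.
That leaves jade as the gemstone for house 3.
So house 1 gets hiking for hobby.
The only favorite fruit still possible for house 2 is oranges.
So: house 1 = garnet/hiking/milk/plums, house 2 = sapphire/origami/tea/oranges, house 3 = jade/photography/water/mangoes, house 4 = peridot/gardening/cider/peaches.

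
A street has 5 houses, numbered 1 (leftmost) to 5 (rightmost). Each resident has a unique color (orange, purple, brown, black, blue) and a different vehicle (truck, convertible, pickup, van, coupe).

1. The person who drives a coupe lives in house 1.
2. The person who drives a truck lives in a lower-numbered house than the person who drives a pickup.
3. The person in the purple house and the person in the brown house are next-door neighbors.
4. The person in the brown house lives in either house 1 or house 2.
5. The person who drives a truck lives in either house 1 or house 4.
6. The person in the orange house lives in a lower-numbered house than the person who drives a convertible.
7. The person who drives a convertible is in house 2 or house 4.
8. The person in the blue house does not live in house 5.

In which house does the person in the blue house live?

Clue 1: the person who drives a coupe is in house 1.
The person who drives a pickup is in house 5 (clue 2).
The only color still possible for house 5 is black.
So house 2 gets convertible for vehicle.
That leaves van as the vehicle for house 3.
House 4's vehicle must be truck (nothing else left).
Clue 6: the person in the orange house is in house 1.
So house 2 gets brown for color.
House 4's color must be blue (nothing else left).
House 3's color must be purple (nothing else left).
So: house 1 = orange/coupe, house 2 = brown/convertible, house 3 = purple/van, house 4 = blue/truck, house 5 = black/pickup.

4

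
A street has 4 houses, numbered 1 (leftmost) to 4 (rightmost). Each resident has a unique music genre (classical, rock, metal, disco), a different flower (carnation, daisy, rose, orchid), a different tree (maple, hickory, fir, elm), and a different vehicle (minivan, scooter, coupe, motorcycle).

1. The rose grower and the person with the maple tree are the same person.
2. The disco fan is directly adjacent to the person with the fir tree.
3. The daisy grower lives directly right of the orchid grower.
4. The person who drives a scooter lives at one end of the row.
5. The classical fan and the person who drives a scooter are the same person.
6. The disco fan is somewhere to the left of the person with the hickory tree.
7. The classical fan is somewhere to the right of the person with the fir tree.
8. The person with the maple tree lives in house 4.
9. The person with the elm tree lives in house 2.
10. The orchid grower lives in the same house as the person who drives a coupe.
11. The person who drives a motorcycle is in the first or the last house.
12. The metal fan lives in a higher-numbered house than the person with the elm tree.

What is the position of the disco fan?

2

Clue 7 places the classical fan in house 4.
Clue 8: the person with the maple tree is in house 4.
The person with the elm tree is in house 2 (clue 9).
So house 3 gets metal for music genre.
House 1 tree: only fir fits.
The only tree still possible for house 3 is hickory.
The rose grower is in house 4 (clue 1).
The disco fan is in house 2 (clue 2).
Clue 5 places the person who drives a scooter in house 4.
House 1 music genre: only rock fits.
The only vehicle still possible for house 1 is motorcycle.
Clue 10 places the orchid grower in house 2.
By clue 10, the person who drives a coupe is in house 2.
That leaves carnation as the flower for house 1.
House 3 flower: only daisy fits.
So house 3 gets minivan for vehicle.
So: house 1 = rock/carnation/fir/motorcycle, house 2 = disco/orchid/elm/coupe, house 3 = metal/daisy/hickory/minivan, house 4 = classical/rose/maple/scooter.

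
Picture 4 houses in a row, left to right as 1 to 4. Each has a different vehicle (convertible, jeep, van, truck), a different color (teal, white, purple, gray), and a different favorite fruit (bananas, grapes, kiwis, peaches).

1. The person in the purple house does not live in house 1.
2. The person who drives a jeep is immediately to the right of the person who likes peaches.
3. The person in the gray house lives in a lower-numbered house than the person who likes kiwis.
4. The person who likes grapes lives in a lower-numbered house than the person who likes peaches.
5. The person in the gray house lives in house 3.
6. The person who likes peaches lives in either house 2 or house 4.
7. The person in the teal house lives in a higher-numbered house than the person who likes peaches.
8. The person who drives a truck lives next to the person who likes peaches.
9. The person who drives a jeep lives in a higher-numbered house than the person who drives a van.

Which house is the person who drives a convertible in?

Clue 5: the person in the gray house is in house 3.
Clue 6 places the person who likes peaches in house 2.
House 1's color must be white (nothing else left).
House 2's color must be purple (nothing else left).
So house 4 gets teal for color.
Clue 2 places the person who drives a jeep in house 3.
Clue 3 places the person who likes kiwis in house 4.
So house 1 gets truck for vehicle.
The only vehicle still possible for house 4 is convertible.
That leaves grapes as the favorite fruit for house 1.
House 3's favorite fruit must be bananas (nothing else left).
So house 2 gets van for vehicle.
So: house 1 = truck/white/grapes, house 2 = van/purple/peaches, house 3 = jeep/gray/bananas, house 4 = convertible/teal/kiwis.

4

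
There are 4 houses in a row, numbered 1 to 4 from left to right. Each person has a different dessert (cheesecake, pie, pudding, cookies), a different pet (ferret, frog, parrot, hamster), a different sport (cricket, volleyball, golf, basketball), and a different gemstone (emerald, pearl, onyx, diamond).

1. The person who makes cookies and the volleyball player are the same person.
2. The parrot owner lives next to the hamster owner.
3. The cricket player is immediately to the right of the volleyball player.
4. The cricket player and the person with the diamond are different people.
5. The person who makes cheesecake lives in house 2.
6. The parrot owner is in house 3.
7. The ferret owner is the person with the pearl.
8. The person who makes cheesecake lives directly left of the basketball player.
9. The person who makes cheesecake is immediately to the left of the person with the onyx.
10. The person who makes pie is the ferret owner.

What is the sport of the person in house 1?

The person who makes cheesecake is in house 2 (clue 5).
The parrot owner is in house 3 (clue 6).
Clue 8: the basketball player is in house 3.
By clue 9, the person with the onyx is in house 3.
Clue 1 places the person who makes cookies in house 1.
Clue 1 places the volleyball player in house 1.
By clue 3, the cricket player is in house 2.
House 3 dessert: only pudding fits.
That leaves pie as the dessert for house 4.
The only sport still possible for house 4 is golf.
From clue 10, the ferret owner must be in house 4.
The only pet still possible for house 1 is frog.
That leaves hamster as the pet for house 2.
That leaves emerald as the gemstone for house 2.
Clue 7 places the person with the pearl in house 4.
That leaves diamond as the gemstone for house 1.
So: house 1 = cookies/frog/volleyball/diamond, house 2 = cheesecake/hamster/cricket/emerald, house 3 = pudding/parrot/basketball/onyx, house 4 = pie/ferret/golf/pearl.

volleyball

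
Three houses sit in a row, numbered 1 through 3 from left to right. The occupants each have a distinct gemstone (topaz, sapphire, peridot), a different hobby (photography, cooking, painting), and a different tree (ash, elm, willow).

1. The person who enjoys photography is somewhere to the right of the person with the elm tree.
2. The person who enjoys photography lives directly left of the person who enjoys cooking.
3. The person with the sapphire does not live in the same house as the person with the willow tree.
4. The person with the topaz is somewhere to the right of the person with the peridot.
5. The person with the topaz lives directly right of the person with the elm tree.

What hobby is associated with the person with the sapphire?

cooking

Clue 2: the person who enjoys photography is in house 2.
Clue 2 places the person who enjoys cooking in house 3.
The only hobby still possible for house 1 is painting.
The person with the elm tree is in house 1 (clue 1).
Clue 5 places the person with the topaz in house 2.
That leaves peridot as the gemstone for house 1.
House 3's gemstone must be sapphire (nothing else left).
From clue 3, the person with the willow tree must be in house 2.
House 3's tree must be ash (nothing else left).
So: house 1 = peridot/painting/elm, house 2 = topaz/photography/willow, house 3 = sapphire/cooking/ash.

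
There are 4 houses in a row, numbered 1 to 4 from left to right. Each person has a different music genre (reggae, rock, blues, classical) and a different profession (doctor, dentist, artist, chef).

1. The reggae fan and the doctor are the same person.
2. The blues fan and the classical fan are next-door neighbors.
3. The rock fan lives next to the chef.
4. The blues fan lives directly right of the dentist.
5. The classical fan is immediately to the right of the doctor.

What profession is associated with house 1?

The blues fan is narrowed to house 2 or 3 or 4; consider each.
Placing it in house 2 and house 4 leads to a contradiction, so it's in house 3.
Clue 4: the dentist is in house 2.
The reggae fan is in house 1 (clue 1).
Clue 1: the doctor is in house 1.
Clue 5 places the classical fan in house 2.
House 4 music genre: only rock fits.
That leaves chef as the profession for house 3.
So house 4 gets artist for profession.
So: house 1 = reggae/doctor, house 2 = classical/dentist, house 3 = blues/chef, house 4 = rock/artist.

doctor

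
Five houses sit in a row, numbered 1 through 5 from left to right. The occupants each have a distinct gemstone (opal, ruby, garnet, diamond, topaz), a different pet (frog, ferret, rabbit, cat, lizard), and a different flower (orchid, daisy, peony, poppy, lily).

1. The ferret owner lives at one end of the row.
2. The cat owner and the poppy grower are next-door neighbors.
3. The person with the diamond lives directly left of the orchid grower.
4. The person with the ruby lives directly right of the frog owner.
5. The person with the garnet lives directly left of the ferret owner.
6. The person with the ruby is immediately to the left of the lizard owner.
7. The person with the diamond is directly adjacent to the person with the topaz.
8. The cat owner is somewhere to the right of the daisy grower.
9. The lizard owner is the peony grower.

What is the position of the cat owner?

3

By clue 5, the person with the garnet is in house 4.
Clue 5 places the ferret owner in house 5.
House 5 gemstone: only opal fits.
The person with the ruby is narrowed to house 2 or 3; consider each.
Placing it in house 2 leads to a contradiction, so it's in house 3.
Clue 4 places the frog owner in house 2.
From clue 6, the lizard owner must be in house 4.
From clue 9, the peony grower must be in house 4.
The only pet still possible for house 1 is rabbit.
House 3 pet: only cat fits.
From clue 2, the poppy grower must be in house 2.
The only flower still possible for house 5 is lily.
The person with the diamond is in house 2 (clue 3).
Clue 7 places the person with the topaz in house 1.
That leaves daisy as the flower for house 1.
The only flower still possible for house 3 is orchid.
So: house 1 = topaz/rabbit/daisy, house 2 = diamond/frog/poppy, house 3 = ruby/cat/orchid, house 4 = garnet/lizard/peony, house 5 = opal/ferret/lily.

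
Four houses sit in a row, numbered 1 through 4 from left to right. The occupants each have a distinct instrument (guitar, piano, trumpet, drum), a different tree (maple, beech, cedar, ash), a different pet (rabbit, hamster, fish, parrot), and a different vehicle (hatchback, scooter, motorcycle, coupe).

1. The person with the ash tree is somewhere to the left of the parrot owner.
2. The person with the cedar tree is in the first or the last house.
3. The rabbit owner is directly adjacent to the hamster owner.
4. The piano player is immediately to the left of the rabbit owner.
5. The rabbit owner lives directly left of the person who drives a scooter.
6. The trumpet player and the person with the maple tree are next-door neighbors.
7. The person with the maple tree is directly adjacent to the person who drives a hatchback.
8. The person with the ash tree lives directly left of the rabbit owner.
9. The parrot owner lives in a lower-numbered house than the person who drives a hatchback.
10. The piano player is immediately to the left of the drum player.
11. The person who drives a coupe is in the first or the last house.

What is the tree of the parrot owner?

maple

The only vehicle still possible for house 2 is motorcycle.
House 1 vehicle: only coupe fits.
The drum player is narrowed to house 2 or 3; consider each.
Placing it in house 3 leads to a contradiction, so it's in house 2.
The piano player is in house 1 (clue 10).
Clue 4 places the rabbit owner in house 2.
Clue 5: the person who drives a scooter is in house 3.
The person with the ash tree is in house 1 (clue 8).
House 3 pet: only parrot fits.
House 4 vehicle: only hatchback fits.
The hamster owner is in house 1 (clue 3).
From clue 7, the person with the maple tree must be in house 3.
The only tree still possible for house 2 is beech.
House 4's tree must be cedar (nothing else left).
So house 4 gets fish for pet.
Clue 6 places the trumpet player in house 4.
House 3's instrument must be guitar (nothing else left).
So: house 1 = piano/ash/hamster/coupe, house 2 = drum/beech/rabbit/motorcycle, house 3 = guitar/maple/parrot/scooter, house 4 = trumpet/cedar/fish/hatchback.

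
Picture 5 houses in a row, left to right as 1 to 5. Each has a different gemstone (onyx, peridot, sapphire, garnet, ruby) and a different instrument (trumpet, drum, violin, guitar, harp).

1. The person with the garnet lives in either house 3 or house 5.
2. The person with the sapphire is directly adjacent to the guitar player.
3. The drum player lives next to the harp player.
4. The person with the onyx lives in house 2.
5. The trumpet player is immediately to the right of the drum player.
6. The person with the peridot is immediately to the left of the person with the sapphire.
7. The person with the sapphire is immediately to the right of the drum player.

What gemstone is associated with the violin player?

ruby

The person with the onyx is in house 2 (clue 4).
That leaves ruby as the gemstone for house 1.
House 1's instrument must be violin (nothing else left).
House 2 instrument: only harp fits.
From clue 3, the drum player must be in house 3.
The trumpet player is in house 4 (clue 5).
Clue 7 places the person with the sapphire in house 4.
So house 5 gets garnet for gemstone.
House 5 instrument: only guitar fits.
That leaves peridot as the gemstone for house 3.
So: house 1 = ruby/violin, house 2 = onyx/harp, house 3 = peridot/drum, house 4 = sapphire/trumpet, house 5 = garnet/guitar.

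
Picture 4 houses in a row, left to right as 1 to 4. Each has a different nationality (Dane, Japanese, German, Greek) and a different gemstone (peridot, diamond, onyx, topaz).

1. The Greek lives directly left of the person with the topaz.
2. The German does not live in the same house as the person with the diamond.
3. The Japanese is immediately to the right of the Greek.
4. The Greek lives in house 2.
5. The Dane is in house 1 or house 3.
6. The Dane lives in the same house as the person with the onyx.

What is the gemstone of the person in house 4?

peridot

Clue 4: the Greek is in house 2.
Clue 1 places the person with the topaz in house 3.
Clue 3: the Japanese is in house 3.
House 4's nationality must be German (nothing else left).
House 1's nationality must be Dane (nothing else left).
The only gemstone still possible for house 1 is onyx.
House 4 gemstone: only peridot fits.
The only gemstone still possible for house 2 is diamond.
So: house 1 = Dane/onyx, house 2 = Greek/diamond, house 3 = Japanese/topaz, house 4 = German/peridot.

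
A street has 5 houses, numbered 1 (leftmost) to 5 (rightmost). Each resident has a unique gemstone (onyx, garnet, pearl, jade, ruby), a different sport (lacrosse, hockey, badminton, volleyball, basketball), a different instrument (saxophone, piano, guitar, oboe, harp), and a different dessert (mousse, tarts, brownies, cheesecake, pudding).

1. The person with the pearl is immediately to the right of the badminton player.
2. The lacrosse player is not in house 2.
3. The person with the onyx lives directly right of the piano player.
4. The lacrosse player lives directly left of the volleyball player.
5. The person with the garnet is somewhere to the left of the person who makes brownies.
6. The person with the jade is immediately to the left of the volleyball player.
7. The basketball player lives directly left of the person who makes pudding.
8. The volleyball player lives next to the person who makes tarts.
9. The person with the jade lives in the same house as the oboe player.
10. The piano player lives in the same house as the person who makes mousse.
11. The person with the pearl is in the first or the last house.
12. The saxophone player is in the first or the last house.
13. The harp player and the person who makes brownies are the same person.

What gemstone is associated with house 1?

By clue 11, the person with the pearl is in house 5.
Clue 1 places the badminton player in house 4.
By clue 4, the lacrosse player is in house 1.
From clue 4, the volleyball player must be in house 2.
By clue 6, the person with the jade is in house 1.
Clue 9 places the oboe player in house 1.
That leaves basketball as the sport for house 3.
House 5 sport: only hockey fits.
By clue 7, the person who makes pudding is in house 4.
The only instrument still possible for house 5 is saxophone.
The harp player is in house 3 (clue 13).
Clue 13: the person who makes brownies is in house 3.
House 4's instrument must be guitar (nothing else left).
That leaves cheesecake as the dessert for house 5.
By clue 3, the person with the onyx is in house 3.
The person with the garnet is in house 2 (clue 5).
So house 4 gets ruby for gemstone.
The only instrument still possible for house 2 is piano.
The only dessert still possible for house 1 is tarts.
House 2's dessert must be mousse (nothing else left).
So: house 1 = jade/lacrosse/oboe/tarts, house 2 = garnet/volleyball/piano/mousse, house 3 = onyx/basketball/harp/brownies, house 4 = ruby/badminton/guitar/pudding, house 5 = pearl/hockey/saxophone/cheesecake.

jade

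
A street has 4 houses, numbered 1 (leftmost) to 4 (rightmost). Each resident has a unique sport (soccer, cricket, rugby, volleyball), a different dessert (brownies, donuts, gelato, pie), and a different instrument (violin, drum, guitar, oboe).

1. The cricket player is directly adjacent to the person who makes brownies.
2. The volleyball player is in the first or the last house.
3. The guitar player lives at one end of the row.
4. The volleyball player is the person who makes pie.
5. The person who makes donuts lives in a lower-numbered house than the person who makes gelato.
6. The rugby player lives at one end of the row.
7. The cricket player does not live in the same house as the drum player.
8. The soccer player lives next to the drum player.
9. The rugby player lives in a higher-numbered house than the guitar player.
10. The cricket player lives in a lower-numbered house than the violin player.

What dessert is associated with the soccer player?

brownies

Clue 9 places the rugby player in house 4.
The guitar player is in house 1 (clue 9).
The only sport still possible for house 1 is volleyball.
From clue 4, the person who makes pie must be in house 1.
The cricket player is narrowed to house 2 or 3; consider each.
Placing it in house 3 leads to a contradiction, so it's in house 2.
Clue 1 places the person who makes brownies in house 3.
The only sport still possible for house 3 is soccer.
So house 2 gets donuts for dessert.
So house 4 gets gelato for dessert.
The only instrument still possible for house 2 is oboe.
By clue 8, the drum player is in house 4.
House 3's instrument must be violin (nothing else left).
So: house 1 = volleyball/pie/guitar, house 2 = cricket/donuts/oboe, house 3 = soccer/brownies/violin, house 4 = rugby/gelato/drum.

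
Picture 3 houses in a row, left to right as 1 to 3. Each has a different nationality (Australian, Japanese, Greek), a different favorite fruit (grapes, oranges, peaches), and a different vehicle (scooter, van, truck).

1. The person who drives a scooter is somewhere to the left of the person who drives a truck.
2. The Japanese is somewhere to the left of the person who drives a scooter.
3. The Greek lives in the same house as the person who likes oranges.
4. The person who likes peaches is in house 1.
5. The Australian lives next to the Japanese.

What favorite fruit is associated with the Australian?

grapes

From clue 2, the Japanese must be in house 1.
From clue 2, the person who drives a scooter must be in house 2.
Clue 4: the person who likes peaches is in house 1.
Clue 5 places the Australian in house 2.
The only nationality still possible for house 3 is Greek.
So house 1 gets van for vehicle.
The only vehicle still possible for house 3 is truck.
The person who likes oranges is in house 3 (clue 3).
House 2's favorite fruit must be grapes (nothing else left).
So: house 1 = Japanese/peaches/van, house 2 = Australian/grapes/scooter, house 3 = Greek/oranges/truck.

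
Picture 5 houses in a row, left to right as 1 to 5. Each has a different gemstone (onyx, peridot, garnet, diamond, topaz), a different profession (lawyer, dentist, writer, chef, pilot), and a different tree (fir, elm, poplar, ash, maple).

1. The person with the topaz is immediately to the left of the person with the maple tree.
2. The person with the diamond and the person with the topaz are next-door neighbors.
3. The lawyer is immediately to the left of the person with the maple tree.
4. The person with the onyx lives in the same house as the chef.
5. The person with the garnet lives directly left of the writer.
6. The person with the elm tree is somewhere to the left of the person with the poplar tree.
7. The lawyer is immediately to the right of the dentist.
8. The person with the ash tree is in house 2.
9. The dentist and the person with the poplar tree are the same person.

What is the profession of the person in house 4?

By clue 8, the person with the ash tree is in house 2.
Clue 6 places the person with the elm tree in house 1.
Clue 9: the dentist is in house 3.
The only tree still possible for house 3 is poplar.
The person with the maple tree is in house 5 (clue 3).
House 4's profession must be lawyer (nothing else left).
House 4's tree must be fir (nothing else left).
By clue 1, the person with the topaz is in house 4.
Clue 5 places the writer in house 2.
That leaves garnet as the gemstone for house 1.
Clue 4: the person with the onyx is in house 5.
Clue 4: the chef is in house 5.
So house 2 gets peridot for gemstone.
House 3's gemstone must be diamond (nothing else left).
The only profession still possible for house 1 is pilot.
So: house 1 = garnet/pilot/elm, house 2 = peridot/writer/ash, house 3 = diamond/dentist/poplar, house 4 = topaz/lawyer/fir, house 5 = onyx/chef/maple.

lawyer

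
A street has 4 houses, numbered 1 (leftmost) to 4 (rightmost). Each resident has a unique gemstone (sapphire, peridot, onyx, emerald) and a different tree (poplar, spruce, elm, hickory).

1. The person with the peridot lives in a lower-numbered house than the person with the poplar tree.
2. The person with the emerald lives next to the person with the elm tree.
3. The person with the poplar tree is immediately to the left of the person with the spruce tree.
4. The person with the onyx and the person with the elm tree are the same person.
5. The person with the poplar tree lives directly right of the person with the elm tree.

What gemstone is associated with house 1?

That leaves sapphire as the gemstone for house 4.
So house 3 gets emerald for gemstone.
The person with the elm tree is in house 2 (clue 2).
From clue 4, the person with the onyx must be in house 2.
By clue 5, the person with the poplar tree is in house 3.
House 1 gemstone: only peridot fits.
That leaves hickory as the tree for house 1.
So house 4 gets spruce for tree.
So: house 1 = peridot/hickory, house 2 = onyx/elm, house 3 = emerald/poplar, house 4 = sapphire/spruce.

peridot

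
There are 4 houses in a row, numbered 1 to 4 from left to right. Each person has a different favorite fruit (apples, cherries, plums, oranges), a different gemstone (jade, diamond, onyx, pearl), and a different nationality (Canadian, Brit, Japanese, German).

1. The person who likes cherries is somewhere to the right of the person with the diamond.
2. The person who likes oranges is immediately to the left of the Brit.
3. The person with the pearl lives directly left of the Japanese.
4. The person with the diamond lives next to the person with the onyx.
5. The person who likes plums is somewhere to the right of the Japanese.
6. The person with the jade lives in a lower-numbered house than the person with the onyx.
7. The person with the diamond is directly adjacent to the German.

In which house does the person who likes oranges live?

House 4's gemstone must be onyx (nothing else left).
Clue 4: the person with the diamond is in house 3.
That leaves Canadian as the nationality for house 1.
By clue 1, the person who likes cherries is in house 4.
So house 3 gets plums for favorite fruit.
Clue 5 places the Japanese in house 2.
That leaves Brit as the nationality for house 3.
House 4's nationality must be German (nothing else left).
Clue 2 places the person who likes oranges in house 2.
By clue 3, the person with the pearl is in house 1.
House 1 favorite fruit: only apples fits.
So house 2 gets jade for gemstone.
So: house 1 = apples/pearl/Canadian, house 2 = oranges/jade/Japanese, house 3 = plums/diamond/Brit, house 4 = cherries/onyx/German.

2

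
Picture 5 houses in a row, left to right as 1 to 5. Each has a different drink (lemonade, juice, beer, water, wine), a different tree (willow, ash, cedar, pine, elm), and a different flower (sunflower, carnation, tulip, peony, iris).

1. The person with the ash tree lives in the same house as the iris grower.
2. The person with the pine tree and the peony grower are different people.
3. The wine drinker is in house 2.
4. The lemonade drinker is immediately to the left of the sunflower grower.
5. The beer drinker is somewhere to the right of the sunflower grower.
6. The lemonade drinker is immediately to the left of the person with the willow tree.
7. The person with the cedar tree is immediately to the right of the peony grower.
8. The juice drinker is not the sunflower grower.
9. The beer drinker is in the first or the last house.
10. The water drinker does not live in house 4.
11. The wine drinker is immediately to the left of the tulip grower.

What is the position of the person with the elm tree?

4

From clue 3, the wine drinker must be in house 2.
Clue 9 places the beer drinker in house 5.
The tulip grower is in house 3 (clue 11).
The only drink still possible for house 4 is juice.
The sunflower grower is in house 2 (clue 8).
Clue 4: the lemonade drinker is in house 1.
Clue 6: the person with the willow tree is in house 2.
So house 3 gets water for drink.
The only tree still possible for house 5 is cedar.
Clue 7 places the peony grower in house 4.
That leaves iris as the flower for house 1.
So house 5 gets carnation for flower.
Clue 1 places the person with the ash tree in house 1.
That leaves pine as the tree for house 3.
House 4's tree must be elm (nothing else left).
So: house 1 = lemonade/ash/iris, house 2 = wine/willow/sunflower, house 3 = water/pine/tulip, house 4 = juice/elm/peony, house 5 = beer/cedar/carnation.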